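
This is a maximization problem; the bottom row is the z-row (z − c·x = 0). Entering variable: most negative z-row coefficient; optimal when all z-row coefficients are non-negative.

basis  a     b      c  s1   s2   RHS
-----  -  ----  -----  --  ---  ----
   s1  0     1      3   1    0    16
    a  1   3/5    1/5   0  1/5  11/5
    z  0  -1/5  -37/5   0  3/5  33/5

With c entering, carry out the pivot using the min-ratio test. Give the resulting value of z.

Ratio test on column c — row 1: 16/3 = 16/3; row 2: (11/5)/(1/5) = 11. Minimum is 16/3 at row 1 (s1 leaves); pivot element 3.
Pivot on row 1; the z-row RHS becomes 33/5 − (-37/5)·(16/3) = 691/15.

691/15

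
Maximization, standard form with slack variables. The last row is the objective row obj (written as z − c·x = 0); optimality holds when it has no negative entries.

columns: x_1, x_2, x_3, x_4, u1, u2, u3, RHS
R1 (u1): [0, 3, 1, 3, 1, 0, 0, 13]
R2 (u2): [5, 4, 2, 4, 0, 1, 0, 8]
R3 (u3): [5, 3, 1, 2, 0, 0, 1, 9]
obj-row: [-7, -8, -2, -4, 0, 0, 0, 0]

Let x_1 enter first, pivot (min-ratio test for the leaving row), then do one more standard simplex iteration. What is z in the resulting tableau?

16

Ratio test on column x_1 — row 1: entry 0 ≤ 0; row 2: 8/5 = 8/5; row 3: 9/5 = 9/5. Minimum is 8/5 at row 2 (u2 leaves); pivot element 5.
Pivot on row 2; the obj-row RHS becomes 0 − (-7)·(8/5) = 56/5.
Next entering variable (most negative obj-row entry -12/5): x_2.
Ratio test on column x_2 — row 1: 13/3 = 13/3; row 2: (8/5)/(4/5) = 2; row 3: entry -1 ≤ 0. Minimum is 2 at row 2 (x_1 leaves); pivot element 4/5.
After the second pivot the obj-row RHS is 56/5 − (-12/5)·2 = 16.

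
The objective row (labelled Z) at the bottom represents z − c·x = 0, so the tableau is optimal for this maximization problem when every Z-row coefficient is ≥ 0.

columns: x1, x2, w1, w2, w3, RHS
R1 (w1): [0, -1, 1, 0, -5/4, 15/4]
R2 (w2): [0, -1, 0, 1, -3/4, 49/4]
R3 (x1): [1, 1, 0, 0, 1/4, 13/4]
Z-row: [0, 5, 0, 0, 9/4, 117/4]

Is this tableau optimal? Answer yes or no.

Every Z-row coefficient is ≥ 0, so the tableau is optimal.

yes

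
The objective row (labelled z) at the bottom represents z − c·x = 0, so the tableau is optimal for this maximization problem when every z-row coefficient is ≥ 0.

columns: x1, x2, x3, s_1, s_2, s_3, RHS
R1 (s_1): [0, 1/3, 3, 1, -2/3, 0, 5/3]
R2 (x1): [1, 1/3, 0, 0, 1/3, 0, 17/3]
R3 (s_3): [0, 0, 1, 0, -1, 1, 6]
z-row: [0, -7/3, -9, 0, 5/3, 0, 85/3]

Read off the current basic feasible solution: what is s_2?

0

s_2 is not in the basis, so in the current basic feasible solution s_2 = 0.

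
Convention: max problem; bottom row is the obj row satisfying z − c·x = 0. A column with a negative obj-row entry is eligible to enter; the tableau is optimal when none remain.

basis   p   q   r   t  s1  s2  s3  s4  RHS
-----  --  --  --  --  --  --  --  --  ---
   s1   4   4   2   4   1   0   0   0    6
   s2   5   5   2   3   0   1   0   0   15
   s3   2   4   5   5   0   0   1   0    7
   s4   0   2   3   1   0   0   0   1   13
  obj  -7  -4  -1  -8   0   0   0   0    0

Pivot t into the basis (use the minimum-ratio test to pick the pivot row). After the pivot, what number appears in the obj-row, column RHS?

Ratio test on column t — row 1: 6/4 = 3/2; row 2: 15/3 = 5; row 3: 7/5 = 7/5; row 4: 13/1 = 13. Minimum is 7/5 at row 3 (s3 leaves); pivot element 5.
Divide row 3 by 5; eliminate column t from the other rows.
obj-row update in column RHS: 0 − (-8)·(7/5) = 56/5.

56/5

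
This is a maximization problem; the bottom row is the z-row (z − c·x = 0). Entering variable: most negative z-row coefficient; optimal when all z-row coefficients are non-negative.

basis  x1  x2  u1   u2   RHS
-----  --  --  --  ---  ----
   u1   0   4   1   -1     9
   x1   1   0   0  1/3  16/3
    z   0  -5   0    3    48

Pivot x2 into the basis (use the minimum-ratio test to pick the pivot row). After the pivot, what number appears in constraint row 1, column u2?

-1/4

Ratio test on column x2 — row 1: 9/4 = 9/4; row 2: entry 0 ≤ 0. Minimum is 9/4 at row 1 (u1 leaves); pivot element 4.
Divide row 1 by 4; eliminate column x2 from the other rows.
In the new row 1, the u2 entry is the old entry divided by the pivot: (-1)/4 = -1/4.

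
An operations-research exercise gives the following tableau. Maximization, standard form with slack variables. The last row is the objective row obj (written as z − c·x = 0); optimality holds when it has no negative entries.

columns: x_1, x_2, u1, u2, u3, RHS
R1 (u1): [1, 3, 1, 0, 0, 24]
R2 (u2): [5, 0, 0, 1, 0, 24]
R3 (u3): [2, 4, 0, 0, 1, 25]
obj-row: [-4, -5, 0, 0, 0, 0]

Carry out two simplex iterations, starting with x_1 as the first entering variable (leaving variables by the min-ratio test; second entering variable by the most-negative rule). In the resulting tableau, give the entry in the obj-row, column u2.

3/10

Ratio test on column x_1 — row 1: 24/1 = 24; row 2: 24/5 = 24/5; row 3: 25/2 = 25/2. Minimum is 24/5 at row 2 (u2 leaves); pivot element 5.
Divide row 2 by 5; eliminate column x_1 from the other rows.
Second iteration: most negative obj-row entry is -5 in column x_2, so x_2 enters.
Ratio test on column x_2 — row 1: (96/5)/3 = 32/5; row 2: entry 0 ≤ 0; row 3: (77/5)/4 = 77/20. Minimum is 77/20 at row 3 (u3 leaves); pivot element 4.
Divide row 3 by 4; eliminate column x_2 from the other rows.
After both pivots, the entry at the obj-row, column u2 is 3/10.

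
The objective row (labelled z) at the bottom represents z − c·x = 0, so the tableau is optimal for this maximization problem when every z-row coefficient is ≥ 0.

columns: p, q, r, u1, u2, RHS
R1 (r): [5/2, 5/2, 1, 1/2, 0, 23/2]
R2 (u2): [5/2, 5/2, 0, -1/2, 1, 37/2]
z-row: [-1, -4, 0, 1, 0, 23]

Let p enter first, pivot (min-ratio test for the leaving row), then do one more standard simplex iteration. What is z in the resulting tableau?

Ratio test on column p — row 1: (23/2)/(5/2) = 23/5; row 2: (37/2)/(5/2) = 37/5. Minimum is 23/5 at row 1 (r leaves); pivot element 5/2.
Pivot on row 1; the z-row RHS becomes 23 − (-1)·(23/5) = 138/5.
Next entering variable (most negative z-row entry -3): q.
Ratio test on column q — row 1: (23/5)/1 = 23/5; row 2: entry 0 ≤ 0. Minimum is 23/5 at row 1 (p leaves); pivot element 1.
After the second pivot the z-row RHS is 138/5 − (-3)·(23/5) = 207/5.

207/5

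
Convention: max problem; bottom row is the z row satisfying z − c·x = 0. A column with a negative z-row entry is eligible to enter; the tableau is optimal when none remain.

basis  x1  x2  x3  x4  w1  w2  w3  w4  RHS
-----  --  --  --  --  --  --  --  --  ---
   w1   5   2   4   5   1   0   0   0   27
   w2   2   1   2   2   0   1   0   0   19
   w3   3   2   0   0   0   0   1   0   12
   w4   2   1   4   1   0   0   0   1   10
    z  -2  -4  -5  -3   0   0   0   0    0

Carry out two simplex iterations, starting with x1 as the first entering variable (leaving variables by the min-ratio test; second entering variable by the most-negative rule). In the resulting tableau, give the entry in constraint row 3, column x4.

0

Ratio test on column x1 — row 1: 27/5 = 27/5; row 2: 19/2 = 19/2; row 3: 12/3 = 4; row 4: 10/2 = 5. Minimum is 4 at row 3 (w3 leaves); pivot element 3.
Divide row 3 by 3; eliminate column x1 from the other rows.
Second iteration: most negative z-row entry is -5 in column x3, so x3 enters.
Ratio test on column x3 — row 1: 7/4 = 7/4; row 2: 11/2 = 11/2; row 3: entry 0 ≤ 0; row 4: 2/4 = 1/2. Minimum is 1/2 at row 4 (w4 leaves); pivot element 4.
Divide row 4 by 4; eliminate column x3 from the other rows.
After both pivots, the entry at constraint row 3, column x4 is 0.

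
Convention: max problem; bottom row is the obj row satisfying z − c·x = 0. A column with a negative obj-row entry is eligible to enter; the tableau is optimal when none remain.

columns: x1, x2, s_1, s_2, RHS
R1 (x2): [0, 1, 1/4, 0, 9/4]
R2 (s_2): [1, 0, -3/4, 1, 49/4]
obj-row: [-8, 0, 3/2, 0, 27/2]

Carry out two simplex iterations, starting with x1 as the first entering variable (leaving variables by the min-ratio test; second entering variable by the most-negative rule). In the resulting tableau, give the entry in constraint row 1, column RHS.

Ratio test on column x1 — row 1: entry 0 ≤ 0; row 2: (49/4)/1 = 49/4. Minimum is 49/4 at row 2 (s_2 leaves); pivot element 1.
Divide row 2 by 1; eliminate column x1 from the other rows.
Second iteration: most negative obj-row entry is -9/2 in column s_1, so s_1 enters.
Ratio test on column s_1 — row 1: (9/4)/(1/4) = 9; row 2: entry -3/4 ≤ 0. Minimum is 9 at row 1 (x2 leaves); pivot element 1/4.
Divide row 1 by 1/4; eliminate column s_1 from the other rows.
After both pivots, the entry at constraint row 1, column RHS is 9.

9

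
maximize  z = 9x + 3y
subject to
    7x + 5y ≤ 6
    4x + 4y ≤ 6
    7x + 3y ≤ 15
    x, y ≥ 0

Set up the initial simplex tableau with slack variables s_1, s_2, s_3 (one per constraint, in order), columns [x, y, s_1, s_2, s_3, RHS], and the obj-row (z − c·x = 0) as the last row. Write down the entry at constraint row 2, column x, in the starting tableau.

Constraint 2 has coefficient 4 on x.

4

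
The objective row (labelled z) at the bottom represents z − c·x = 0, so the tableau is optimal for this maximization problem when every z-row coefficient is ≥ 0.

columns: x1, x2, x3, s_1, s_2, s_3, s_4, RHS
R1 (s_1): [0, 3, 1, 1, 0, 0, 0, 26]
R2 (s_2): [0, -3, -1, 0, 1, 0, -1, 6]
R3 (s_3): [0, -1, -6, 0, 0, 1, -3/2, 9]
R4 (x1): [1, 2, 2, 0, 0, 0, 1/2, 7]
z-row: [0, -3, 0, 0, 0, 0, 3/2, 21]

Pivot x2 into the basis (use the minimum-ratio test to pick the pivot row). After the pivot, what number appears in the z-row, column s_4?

Ratio test on column x2 — row 1: 26/3 = 26/3; row 2: entry -3 ≤ 0; row 3: entry -1 ≤ 0; row 4: 7/2 = 7/2. Minimum is 7/2 at row 4 (x1 leaves); pivot element 2.
Divide row 4 by 2; eliminate column x2 from the other rows.
z-row update in column s_4: 3/2 − (-3)·(1/4) = 9/4.

9/4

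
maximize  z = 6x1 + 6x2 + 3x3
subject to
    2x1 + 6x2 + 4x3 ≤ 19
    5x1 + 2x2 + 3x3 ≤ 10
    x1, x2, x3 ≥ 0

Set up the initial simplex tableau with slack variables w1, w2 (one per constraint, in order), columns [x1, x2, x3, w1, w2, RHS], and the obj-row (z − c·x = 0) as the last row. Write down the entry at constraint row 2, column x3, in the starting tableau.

Constraint 2 has coefficient 3 on x3.

3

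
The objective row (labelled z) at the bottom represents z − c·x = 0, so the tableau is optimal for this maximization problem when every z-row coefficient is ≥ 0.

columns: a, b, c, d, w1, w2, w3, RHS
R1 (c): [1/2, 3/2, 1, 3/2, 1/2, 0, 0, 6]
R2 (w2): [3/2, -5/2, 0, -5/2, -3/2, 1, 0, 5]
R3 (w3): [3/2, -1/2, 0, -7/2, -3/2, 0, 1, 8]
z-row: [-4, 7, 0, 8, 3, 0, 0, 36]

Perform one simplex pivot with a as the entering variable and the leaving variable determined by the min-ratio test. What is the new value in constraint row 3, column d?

Ratio test on column a — row 1: 6/(1/2) = 12; row 2: 5/(3/2) = 10/3; row 3: 8/(3/2) = 16/3. Minimum is 10/3 at row 2 (w2 leaves); pivot element 3/2.
Divide row 2 by 3/2; eliminate column a from the other rows.
Row 3 update in column d: -7/2 − (3/2)·(-5/3) = -1.

-1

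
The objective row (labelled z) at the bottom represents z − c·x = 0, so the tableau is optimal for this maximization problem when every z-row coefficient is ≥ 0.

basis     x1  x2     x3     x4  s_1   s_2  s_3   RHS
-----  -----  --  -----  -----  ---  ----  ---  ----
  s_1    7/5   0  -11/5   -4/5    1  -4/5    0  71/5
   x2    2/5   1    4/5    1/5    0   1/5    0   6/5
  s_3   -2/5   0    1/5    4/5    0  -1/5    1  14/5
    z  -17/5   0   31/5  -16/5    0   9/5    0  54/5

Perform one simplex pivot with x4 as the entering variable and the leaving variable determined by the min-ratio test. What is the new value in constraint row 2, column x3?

3/4

Ratio test on column x4 — row 1: entry -4/5 ≤ 0; row 2: (6/5)/(1/5) = 6; row 3: (14/5)/(4/5) = 7/2. Minimum is 7/2 at row 3 (s_3 leaves); pivot element 4/5.
Divide row 3 by 4/5; eliminate column x4 from the other rows.
Row 2 update in column x3: 4/5 − (1/5)·(1/4) = 3/4.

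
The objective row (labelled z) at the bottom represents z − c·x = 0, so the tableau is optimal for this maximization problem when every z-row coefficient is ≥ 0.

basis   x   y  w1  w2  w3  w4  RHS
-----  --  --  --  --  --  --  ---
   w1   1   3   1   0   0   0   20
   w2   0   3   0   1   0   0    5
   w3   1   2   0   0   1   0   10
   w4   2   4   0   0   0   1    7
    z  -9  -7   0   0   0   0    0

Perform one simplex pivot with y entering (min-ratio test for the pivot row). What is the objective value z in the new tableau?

Ratio test on column y — row 1: 20/3 = 20/3; row 2: 5/3 = 5/3; row 3: 10/2 = 5; row 4: 7/4 = 7/4. Minimum is 5/3 at row 2 (w2 leaves); pivot element 3.
Pivot on row 2; the z-row RHS becomes 0 − (-7)·(5/3) = 35/3.

35/3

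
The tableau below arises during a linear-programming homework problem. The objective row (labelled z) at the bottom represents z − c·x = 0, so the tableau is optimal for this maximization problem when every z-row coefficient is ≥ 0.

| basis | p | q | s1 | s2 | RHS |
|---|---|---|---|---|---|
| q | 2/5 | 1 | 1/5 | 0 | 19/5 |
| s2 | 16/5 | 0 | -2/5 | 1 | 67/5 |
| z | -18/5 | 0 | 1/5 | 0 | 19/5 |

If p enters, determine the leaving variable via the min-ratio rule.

Column p entries and ratios — q: (19/5)/(2/5) = 19/2; s2: (67/5)/(16/5) = 67/16.
Smallest ratio is 67/16 in the row of s2, so s2 leaves.

s2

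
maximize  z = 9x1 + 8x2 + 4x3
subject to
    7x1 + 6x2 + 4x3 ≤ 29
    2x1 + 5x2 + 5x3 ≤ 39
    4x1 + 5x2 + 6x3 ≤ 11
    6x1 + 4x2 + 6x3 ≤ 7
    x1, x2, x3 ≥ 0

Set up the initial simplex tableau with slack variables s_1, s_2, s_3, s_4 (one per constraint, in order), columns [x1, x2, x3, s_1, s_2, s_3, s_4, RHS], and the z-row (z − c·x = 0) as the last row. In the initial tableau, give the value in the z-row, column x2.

-8

The z-row carries the negated objective coefficients: the x2 entry is -8.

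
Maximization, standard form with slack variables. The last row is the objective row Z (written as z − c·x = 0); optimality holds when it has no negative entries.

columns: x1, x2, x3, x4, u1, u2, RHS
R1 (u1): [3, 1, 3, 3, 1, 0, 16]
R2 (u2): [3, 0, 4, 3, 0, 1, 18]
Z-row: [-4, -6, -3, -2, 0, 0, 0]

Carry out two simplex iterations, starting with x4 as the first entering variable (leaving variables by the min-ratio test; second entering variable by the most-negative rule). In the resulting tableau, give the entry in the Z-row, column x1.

Ratio test on column x4 — row 1: 16/3 = 16/3; row 2: 18/3 = 6. Minimum is 16/3 at row 1 (u1 leaves); pivot element 3.
Divide row 1 by 3; eliminate column x4 from the other rows.
Second iteration: most negative Z-row entry is -16/3 in column x2, so x2 enters.
Ratio test on column x2 — row 1: (16/3)/(1/3) = 16; row 2: entry -1 ≤ 0. Minimum is 16 at row 1 (x4 leaves); pivot element 1/3.
Divide row 1 by 1/3; eliminate column x2 from the other rows.
After both pivots, the entry at the Z-row, column x1 is 14.

14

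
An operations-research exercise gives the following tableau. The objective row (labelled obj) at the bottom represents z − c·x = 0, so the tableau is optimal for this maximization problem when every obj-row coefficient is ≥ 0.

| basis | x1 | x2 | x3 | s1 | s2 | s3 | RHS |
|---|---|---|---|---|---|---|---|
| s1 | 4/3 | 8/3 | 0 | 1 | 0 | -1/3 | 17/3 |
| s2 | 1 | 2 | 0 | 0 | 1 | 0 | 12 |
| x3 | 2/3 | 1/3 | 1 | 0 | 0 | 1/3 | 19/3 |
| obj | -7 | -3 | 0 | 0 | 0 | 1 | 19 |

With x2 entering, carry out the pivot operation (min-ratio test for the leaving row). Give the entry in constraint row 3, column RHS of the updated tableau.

Ratio test on column x2 — row 1: (17/3)/(8/3) = 17/8; row 2: 12/2 = 6; row 3: (19/3)/(1/3) = 19. Minimum is 17/8 at row 1 (s1 leaves); pivot element 8/3.
Divide row 1 by 8/3; eliminate column x2 from the other rows.
Row 3 update in column RHS: 19/3 − (1/3)·(17/8) = 45/8.

45/8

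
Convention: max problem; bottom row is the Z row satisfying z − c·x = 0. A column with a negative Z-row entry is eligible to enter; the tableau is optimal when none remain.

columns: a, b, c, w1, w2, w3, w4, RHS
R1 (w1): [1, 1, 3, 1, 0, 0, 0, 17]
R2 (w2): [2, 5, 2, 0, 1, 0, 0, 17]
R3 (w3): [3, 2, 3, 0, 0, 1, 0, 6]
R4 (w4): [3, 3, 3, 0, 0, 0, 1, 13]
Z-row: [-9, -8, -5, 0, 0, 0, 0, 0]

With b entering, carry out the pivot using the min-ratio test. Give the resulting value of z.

Ratio test on column b — row 1: 17/1 = 17; row 2: 17/5 = 17/5; row 3: 6/2 = 3; row 4: 13/3 = 13/3. Minimum is 3 at row 3 (w3 leaves); pivot element 2.
Pivot on row 3; the Z-row RHS becomes 0 − (-8)·3 = 24.

24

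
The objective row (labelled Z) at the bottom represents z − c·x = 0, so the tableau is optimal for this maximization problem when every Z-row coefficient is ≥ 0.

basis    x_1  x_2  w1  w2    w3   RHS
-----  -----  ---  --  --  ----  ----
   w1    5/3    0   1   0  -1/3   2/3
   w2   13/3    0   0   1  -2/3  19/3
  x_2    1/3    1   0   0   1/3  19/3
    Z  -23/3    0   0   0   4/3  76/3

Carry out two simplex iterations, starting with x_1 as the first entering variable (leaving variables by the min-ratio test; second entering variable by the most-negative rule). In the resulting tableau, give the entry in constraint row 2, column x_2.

Ratio test on column x_1 — row 1: (2/3)/(5/3) = 2/5; row 2: (19/3)/(13/3) = 19/13; row 3: (19/3)/(1/3) = 19. Minimum is 2/5 at row 1 (w1 leaves); pivot element 5/3.
Divide row 1 by 5/3; eliminate column x_1 from the other rows.
Second iteration: most negative Z-row entry is -1/5 in column w3, so w3 enters.
Ratio test on column w3 — row 1: entry -1/5 ≤ 0; row 2: (23/5)/(1/5) = 23; row 3: (31/5)/(2/5) = 31/2. Minimum is 31/2 at row 3 (x_2 leaves); pivot element 2/5.
Divide row 3 by 2/5; eliminate column w3 from the other rows.
After both pivots, the entry at constraint row 2, column x_2 is -1/2.

-1/2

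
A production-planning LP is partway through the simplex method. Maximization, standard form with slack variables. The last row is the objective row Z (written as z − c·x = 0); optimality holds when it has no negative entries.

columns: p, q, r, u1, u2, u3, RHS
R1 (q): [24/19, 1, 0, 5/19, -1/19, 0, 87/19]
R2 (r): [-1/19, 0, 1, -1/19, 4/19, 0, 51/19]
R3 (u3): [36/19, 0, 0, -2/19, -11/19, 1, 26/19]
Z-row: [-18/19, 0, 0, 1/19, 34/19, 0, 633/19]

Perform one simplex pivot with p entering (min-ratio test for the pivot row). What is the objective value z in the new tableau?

34

Ratio test on column p — row 1: (87/19)/(24/19) = 29/8; row 2: entry -1/19 ≤ 0; row 3: (26/19)/(36/19) = 13/18. Minimum is 13/18 at row 3 (u3 leaves); pivot element 36/19.
Pivot on row 3; the Z-row RHS becomes 633/19 − (-18/19)·(13/18) = 34.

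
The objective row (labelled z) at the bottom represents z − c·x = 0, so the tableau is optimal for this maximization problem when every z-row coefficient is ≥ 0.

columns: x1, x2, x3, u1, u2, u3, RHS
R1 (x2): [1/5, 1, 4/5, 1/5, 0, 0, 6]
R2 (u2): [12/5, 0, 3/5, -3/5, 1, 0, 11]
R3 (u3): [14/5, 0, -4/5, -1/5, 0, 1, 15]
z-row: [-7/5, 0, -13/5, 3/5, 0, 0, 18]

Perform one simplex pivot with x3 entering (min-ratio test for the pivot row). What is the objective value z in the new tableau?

Ratio test on column x3 — row 1: 6/(4/5) = 15/2; row 2: 11/(3/5) = 55/3; row 3: entry -4/5 ≤ 0. Minimum is 15/2 at row 1 (x2 leaves); pivot element 4/5.
Pivot on row 1; the z-row RHS becomes 18 − (-13/5)·(15/2) = 75/2.

75/2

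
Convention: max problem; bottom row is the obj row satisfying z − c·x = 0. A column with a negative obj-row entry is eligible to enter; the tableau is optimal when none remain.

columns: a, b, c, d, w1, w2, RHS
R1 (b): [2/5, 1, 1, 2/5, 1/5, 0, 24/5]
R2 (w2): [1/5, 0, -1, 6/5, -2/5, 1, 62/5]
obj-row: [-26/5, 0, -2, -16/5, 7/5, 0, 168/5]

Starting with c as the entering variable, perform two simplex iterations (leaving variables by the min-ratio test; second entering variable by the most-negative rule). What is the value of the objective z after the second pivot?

Ratio test on column c — row 1: (24/5)/1 = 24/5; row 2: entry -1 ≤ 0. Minimum is 24/5 at row 1 (b leaves); pivot element 1.
Pivot on row 1; the obj-row RHS becomes 168/5 − (-2)·(24/5) = 216/5.
Next entering variable (most negative obj-row entry -22/5): a.
Ratio test on column a — row 1: (24/5)/(2/5) = 12; row 2: (86/5)/(3/5) = 86/3. Minimum is 12 at row 1 (c leaves); pivot element 2/5.
After the second pivot the obj-row RHS is 216/5 − (-22/5)·12 = 96.

96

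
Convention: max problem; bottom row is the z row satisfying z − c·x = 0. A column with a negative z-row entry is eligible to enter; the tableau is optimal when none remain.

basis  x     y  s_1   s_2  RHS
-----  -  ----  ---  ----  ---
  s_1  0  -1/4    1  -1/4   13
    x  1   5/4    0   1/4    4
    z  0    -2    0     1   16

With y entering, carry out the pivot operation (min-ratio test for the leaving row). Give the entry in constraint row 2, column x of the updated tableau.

4/5

Ratio test on column y — row 1: entry -1/4 ≤ 0; row 2: 4/(5/4) = 16/5. Minimum is 16/5 at row 2 (x leaves); pivot element 5/4.
Divide row 2 by 5/4; eliminate column y from the other rows.
In the new row 2, the x entry is the old entry divided by the pivot: 1/(5/4) = 4/5.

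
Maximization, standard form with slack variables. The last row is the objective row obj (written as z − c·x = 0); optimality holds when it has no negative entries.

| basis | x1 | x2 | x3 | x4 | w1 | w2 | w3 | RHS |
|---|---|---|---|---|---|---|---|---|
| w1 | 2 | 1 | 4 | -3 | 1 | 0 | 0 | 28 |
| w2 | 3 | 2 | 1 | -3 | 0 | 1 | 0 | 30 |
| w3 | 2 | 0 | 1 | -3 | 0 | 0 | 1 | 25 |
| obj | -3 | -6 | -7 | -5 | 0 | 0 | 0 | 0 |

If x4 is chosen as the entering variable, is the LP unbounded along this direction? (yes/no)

Every constraint-row entry in column x4 is ≤ 0, so increasing x4 is unbounded.

yes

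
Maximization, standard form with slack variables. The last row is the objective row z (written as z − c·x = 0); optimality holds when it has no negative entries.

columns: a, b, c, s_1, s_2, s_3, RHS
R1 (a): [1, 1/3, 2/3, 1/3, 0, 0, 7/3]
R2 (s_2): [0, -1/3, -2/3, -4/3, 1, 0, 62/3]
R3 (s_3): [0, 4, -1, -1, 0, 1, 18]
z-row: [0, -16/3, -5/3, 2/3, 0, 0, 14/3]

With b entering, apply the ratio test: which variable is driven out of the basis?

Column b entries and ratios — a: (7/3)/(1/3) = 7; s_2: -1/3 ≤ 0, skip; s_3: 18/4 = 9/2.
Smallest ratio is 9/2 in the row of s_3, so s_3 leaves.

s_3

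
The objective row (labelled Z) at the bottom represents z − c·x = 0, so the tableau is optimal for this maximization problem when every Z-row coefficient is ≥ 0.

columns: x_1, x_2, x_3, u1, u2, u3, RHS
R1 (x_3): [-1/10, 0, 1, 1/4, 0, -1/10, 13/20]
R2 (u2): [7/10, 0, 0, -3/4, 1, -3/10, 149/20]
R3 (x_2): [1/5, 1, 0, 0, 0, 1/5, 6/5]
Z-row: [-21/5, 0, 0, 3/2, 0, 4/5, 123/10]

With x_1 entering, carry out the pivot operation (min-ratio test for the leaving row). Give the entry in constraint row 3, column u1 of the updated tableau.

0

Ratio test on column x_1 — row 1: entry -1/10 ≤ 0; row 2: (149/20)/(7/10) = 149/14; row 3: (6/5)/(1/5) = 6. Minimum is 6 at row 3 (x_2 leaves); pivot element 1/5.
Divide row 3 by 1/5; eliminate column x_1 from the other rows.
In the new row 3, the u1 entry is the old entry divided by the pivot: 0/(1/5) = 0.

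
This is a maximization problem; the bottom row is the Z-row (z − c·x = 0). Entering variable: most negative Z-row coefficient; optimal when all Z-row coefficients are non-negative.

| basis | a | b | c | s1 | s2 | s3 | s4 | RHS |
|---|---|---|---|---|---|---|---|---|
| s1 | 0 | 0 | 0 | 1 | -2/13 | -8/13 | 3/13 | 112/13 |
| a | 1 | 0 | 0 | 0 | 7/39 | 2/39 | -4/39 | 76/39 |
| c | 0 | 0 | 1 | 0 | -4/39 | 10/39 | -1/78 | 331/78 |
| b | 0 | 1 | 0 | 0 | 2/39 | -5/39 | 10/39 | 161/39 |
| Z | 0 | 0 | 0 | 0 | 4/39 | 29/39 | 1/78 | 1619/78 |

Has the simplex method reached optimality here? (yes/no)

yes

Every Z-row coefficient is ≥ 0, so the tableau is optimal.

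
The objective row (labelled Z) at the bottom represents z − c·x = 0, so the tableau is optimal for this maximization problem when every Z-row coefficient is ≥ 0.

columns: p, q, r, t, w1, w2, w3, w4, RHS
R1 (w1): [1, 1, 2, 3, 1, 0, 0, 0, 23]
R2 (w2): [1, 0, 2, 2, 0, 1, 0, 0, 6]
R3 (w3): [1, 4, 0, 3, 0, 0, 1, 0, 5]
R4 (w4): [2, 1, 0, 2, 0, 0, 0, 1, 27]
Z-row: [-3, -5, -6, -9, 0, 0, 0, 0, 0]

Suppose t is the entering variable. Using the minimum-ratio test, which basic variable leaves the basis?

Column t entries and ratios — w1: 23/3 = 23/3; w2: 6/2 = 3; w3: 5/3 = 5/3; w4: 27/2 = 27/2.
Smallest ratio is 5/3 in the row of w3, so w3 leaves.

w3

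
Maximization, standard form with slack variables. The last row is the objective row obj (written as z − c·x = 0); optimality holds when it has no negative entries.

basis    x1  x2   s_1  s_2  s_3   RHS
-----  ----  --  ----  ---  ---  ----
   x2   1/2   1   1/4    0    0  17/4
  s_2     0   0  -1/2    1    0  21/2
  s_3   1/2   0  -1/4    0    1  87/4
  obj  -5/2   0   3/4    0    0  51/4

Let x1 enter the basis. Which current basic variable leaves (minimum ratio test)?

Column x1 entries and ratios — x2: (17/4)/(1/2) = 17/2; s_2: 0 ≤ 0, skip; s_3: (87/4)/(1/2) = 87/2.
Smallest ratio is 17/2 in the row of x2, so x2 leaves.

x2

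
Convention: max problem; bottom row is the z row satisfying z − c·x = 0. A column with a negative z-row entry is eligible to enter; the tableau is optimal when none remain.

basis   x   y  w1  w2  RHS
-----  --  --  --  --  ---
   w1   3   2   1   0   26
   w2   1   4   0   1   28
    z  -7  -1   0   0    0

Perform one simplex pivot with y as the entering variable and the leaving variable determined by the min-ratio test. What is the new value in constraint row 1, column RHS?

Ratio test on column y — row 1: 26/2 = 13; row 2: 28/4 = 7. Minimum is 7 at row 2 (w2 leaves); pivot element 4.
Divide row 2 by 4; eliminate column y from the other rows.
Row 1 update in column RHS: 26 − 2·7 = 12.

12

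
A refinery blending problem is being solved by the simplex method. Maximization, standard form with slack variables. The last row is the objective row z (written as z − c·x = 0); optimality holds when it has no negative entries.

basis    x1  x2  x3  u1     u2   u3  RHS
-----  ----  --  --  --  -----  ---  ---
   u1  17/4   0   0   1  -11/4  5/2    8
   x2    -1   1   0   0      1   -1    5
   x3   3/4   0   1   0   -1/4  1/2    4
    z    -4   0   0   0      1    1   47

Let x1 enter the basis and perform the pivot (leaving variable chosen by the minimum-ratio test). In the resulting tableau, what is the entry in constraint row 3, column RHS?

Ratio test on column x1 — row 1: 8/(17/4) = 32/17; row 2: entry -1 ≤ 0; row 3: 4/(3/4) = 16/3. Minimum is 32/17 at row 1 (u1 leaves); pivot element 17/4.
Divide row 1 by 17/4; eliminate column x1 from the other rows.
Row 3 update in column RHS: 4 − (3/4)·(32/17) = 44/17.

44/17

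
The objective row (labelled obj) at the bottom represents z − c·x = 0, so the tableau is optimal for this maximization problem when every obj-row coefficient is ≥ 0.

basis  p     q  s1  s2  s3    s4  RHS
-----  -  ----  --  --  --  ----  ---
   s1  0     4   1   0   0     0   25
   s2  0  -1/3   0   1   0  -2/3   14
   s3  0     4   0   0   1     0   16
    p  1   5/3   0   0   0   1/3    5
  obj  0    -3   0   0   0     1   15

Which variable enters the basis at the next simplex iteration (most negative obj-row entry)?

q

Negative obj-row entries: q: -3.
The most negative is -3 in column q, so q enters.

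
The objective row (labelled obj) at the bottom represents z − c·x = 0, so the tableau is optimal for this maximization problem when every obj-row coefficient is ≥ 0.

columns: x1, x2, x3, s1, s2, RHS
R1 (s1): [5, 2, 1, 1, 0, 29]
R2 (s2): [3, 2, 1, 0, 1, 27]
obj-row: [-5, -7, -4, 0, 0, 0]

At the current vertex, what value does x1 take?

x1 is not in the basis, so in the current basic feasible solution x1 = 0.

0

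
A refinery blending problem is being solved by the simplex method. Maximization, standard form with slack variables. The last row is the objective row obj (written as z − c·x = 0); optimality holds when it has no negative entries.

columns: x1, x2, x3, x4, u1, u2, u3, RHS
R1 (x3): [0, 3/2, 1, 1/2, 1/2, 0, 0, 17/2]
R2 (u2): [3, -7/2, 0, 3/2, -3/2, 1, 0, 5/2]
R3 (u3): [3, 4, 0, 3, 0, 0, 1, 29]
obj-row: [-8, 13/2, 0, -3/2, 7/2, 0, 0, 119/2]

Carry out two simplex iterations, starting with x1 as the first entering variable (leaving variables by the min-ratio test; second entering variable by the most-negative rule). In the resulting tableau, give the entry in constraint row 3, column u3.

Ratio test on column x1 — row 1: entry 0 ≤ 0; row 2: (5/2)/3 = 5/6; row 3: 29/3 = 29/3. Minimum is 5/6 at row 2 (u2 leaves); pivot element 3.
Divide row 2 by 3; eliminate column x1 from the other rows.
Second iteration: most negative obj-row entry is -17/6 in column x2, so x2 enters.
Ratio test on column x2 — row 1: (17/2)/(3/2) = 17/3; row 2: entry -7/6 ≤ 0; row 3: (53/2)/(15/2) = 53/15. Minimum is 53/15 at row 3 (u3 leaves); pivot element 15/2.
Divide row 3 by 15/2; eliminate column x2 from the other rows.
After both pivots, the entry at constraint row 3, column u3 is 2/15.

2/15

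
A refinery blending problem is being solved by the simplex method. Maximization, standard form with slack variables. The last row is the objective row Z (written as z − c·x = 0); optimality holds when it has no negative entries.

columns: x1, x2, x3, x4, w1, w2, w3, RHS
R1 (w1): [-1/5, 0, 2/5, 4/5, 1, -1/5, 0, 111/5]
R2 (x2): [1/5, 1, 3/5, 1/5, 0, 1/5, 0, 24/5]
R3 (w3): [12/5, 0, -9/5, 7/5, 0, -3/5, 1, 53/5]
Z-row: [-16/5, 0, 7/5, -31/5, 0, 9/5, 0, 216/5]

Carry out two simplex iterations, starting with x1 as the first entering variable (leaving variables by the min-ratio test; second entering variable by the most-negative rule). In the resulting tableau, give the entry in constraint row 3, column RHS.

53/7

Ratio test on column x1 — row 1: entry -1/5 ≤ 0; row 2: (24/5)/(1/5) = 24; row 3: (53/5)/(12/5) = 53/12. Minimum is 53/12 at row 3 (w3 leaves); pivot element 12/5.
Divide row 3 by 12/5; eliminate column x1 from the other rows.
Second iteration: most negative Z-row entry is -13/3 in column x4, so x4 enters.
Ratio test on column x4 — row 1: (277/12)/(11/12) = 277/11; row 2: (47/12)/(1/12) = 47; row 3: (53/12)/(7/12) = 53/7. Minimum is 53/7 at row 3 (x1 leaves); pivot element 7/12.
Divide row 3 by 7/12; eliminate column x4 from the other rows.
After both pivots, the entry at constraint row 3, column RHS is 53/7.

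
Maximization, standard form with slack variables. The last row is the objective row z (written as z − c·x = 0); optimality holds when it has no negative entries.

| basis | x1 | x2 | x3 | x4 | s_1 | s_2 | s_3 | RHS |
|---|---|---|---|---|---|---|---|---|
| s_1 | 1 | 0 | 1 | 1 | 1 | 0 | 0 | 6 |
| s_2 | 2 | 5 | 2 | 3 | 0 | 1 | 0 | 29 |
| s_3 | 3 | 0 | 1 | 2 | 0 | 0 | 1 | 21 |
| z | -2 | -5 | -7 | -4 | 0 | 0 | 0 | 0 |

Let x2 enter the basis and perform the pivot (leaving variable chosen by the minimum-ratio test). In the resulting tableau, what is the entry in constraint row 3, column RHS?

21

Ratio test on column x2 — row 1: entry 0 ≤ 0; row 2: 29/5 = 29/5; row 3: entry 0 ≤ 0. Minimum is 29/5 at row 2 (s_2 leaves); pivot element 5.
Divide row 2 by 5; eliminate column x2 from the other rows.
Row 3 update in column RHS: 21 − 0·(29/5) = 21.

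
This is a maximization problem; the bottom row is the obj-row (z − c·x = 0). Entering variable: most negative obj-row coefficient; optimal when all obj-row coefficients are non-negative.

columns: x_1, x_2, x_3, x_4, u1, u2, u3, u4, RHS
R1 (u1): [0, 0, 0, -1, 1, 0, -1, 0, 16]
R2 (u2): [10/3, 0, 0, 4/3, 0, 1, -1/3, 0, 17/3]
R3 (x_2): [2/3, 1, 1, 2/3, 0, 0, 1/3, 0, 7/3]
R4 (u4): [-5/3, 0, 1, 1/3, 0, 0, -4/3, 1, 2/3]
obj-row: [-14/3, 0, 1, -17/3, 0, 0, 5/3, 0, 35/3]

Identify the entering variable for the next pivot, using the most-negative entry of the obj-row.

x_4

Negative obj-row entries: x_1: -14/3, x_4: -17/3.
The most negative is -17/3 in column x_4, so x_4 enters.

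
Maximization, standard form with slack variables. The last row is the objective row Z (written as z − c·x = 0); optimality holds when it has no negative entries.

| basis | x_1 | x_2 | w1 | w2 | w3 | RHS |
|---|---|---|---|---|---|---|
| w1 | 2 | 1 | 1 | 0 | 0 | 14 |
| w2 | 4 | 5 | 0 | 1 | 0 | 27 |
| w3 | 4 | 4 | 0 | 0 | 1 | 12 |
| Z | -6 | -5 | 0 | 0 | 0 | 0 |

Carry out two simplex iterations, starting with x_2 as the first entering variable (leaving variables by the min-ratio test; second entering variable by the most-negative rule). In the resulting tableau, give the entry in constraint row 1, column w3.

-1/2

Ratio test on column x_2 — row 1: 14/1 = 14; row 2: 27/5 = 27/5; row 3: 12/4 = 3. Minimum is 3 at row 3 (w3 leaves); pivot element 4.
Divide row 3 by 4; eliminate column x_2 from the other rows.
Second iteration: most negative Z-row entry is -1 in column x_1, so x_1 enters.
Ratio test on column x_1 — row 1: 11/1 = 11; row 2: entry -1 ≤ 0; row 3: 3/1 = 3. Minimum is 3 at row 3 (x_2 leaves); pivot element 1.
Divide row 3 by 1; eliminate column x_1 from the other rows.
After both pivots, the entry at constraint row 1, column w3 is -1/2.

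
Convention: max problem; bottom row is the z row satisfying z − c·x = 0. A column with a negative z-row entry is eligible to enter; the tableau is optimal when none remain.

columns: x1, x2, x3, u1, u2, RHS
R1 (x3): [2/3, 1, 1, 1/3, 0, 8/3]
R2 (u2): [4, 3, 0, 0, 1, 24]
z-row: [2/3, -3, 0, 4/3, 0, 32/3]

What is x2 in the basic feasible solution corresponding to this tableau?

0

x2 is not in the basis, so in the current basic feasible solution x2 = 0.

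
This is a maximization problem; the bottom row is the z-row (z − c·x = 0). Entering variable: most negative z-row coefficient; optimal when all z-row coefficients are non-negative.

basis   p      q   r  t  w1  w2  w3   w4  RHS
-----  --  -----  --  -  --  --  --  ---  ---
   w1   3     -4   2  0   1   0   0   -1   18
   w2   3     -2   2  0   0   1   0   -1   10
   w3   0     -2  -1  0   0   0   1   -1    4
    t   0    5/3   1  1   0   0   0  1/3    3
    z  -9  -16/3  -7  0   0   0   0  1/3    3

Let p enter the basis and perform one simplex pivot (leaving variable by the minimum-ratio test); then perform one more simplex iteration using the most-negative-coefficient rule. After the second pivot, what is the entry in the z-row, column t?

34/5

Ratio test on column p — row 1: 18/3 = 6; row 2: 10/3 = 10/3; row 3: entry 0 ≤ 0; row 4: entry 0 ≤ 0. Minimum is 10/3 at row 2 (w2 leaves); pivot element 3.
Divide row 2 by 3; eliminate column p from the other rows.
Second iteration: most negative z-row entry is -34/3 in column q, so q enters.
Ratio test on column q — row 1: entry -2 ≤ 0; row 2: entry -2/3 ≤ 0; row 3: entry -2 ≤ 0; row 4: 3/(5/3) = 9/5. Minimum is 9/5 at row 4 (t leaves); pivot element 5/3.
Divide row 4 by 5/3; eliminate column q from the other rows.
After both pivots, the entry at the z-row, column t is 34/5.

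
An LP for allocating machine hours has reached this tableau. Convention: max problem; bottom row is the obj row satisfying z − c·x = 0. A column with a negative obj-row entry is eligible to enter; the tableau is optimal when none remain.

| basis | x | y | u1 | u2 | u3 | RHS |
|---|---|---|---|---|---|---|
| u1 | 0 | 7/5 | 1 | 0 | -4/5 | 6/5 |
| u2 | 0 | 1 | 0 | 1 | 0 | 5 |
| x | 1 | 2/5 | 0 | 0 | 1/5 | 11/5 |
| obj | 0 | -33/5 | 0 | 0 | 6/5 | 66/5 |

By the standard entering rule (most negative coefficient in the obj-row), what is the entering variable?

y

Negative obj-row entries: y: -33/5.
The most negative is -33/5 in column y, so y enters.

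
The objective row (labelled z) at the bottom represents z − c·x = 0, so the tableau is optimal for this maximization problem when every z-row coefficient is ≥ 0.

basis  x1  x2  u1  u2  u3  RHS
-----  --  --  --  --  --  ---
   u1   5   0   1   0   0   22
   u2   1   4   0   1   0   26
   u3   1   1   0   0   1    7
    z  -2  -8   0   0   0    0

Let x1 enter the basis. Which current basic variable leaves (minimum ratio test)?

u1

Column x1 entries and ratios — u1: 22/5 = 22/5; u2: 26/1 = 26; u3: 7/1 = 7.
Smallest ratio is 22/5 in the row of u1, so u1 leaves.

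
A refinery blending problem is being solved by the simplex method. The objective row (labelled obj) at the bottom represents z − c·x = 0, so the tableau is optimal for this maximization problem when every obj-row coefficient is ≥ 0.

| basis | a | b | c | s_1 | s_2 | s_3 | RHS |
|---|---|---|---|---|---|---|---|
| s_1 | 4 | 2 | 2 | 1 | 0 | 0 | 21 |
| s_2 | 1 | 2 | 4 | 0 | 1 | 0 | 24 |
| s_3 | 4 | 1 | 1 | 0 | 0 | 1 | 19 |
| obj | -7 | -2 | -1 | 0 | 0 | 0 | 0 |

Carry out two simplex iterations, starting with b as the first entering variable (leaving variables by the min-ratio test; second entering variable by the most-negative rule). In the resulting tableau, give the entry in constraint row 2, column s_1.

Ratio test on column b — row 1: 21/2 = 21/2; row 2: 24/2 = 12; row 3: 19/1 = 19. Minimum is 21/2 at row 1 (s_1 leaves); pivot element 2.
Divide row 1 by 2; eliminate column b from the other rows.
Second iteration: most negative obj-row entry is -3 in column a, so a enters.
Ratio test on column a — row 1: (21/2)/2 = 21/4; row 2: entry -3 ≤ 0; row 3: (17/2)/2 = 17/4. Minimum is 17/4 at row 3 (s_3 leaves); pivot element 2.
Divide row 3 by 2; eliminate column a from the other rows.
After both pivots, the entry at constraint row 2, column s_1 is -7/4.

-7/4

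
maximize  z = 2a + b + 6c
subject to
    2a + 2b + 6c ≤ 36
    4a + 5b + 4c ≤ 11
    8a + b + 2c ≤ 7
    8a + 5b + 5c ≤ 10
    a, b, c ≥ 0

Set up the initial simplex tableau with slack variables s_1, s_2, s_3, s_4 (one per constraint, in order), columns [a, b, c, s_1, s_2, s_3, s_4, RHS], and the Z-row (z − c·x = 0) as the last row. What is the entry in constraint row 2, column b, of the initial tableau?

Constraint 2 has coefficient 5 on b.

5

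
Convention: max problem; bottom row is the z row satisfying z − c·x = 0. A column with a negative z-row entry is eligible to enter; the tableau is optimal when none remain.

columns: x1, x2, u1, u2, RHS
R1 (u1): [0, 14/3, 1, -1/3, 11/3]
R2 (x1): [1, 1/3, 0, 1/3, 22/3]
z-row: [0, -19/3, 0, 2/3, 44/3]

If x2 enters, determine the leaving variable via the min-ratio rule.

Column x2 entries and ratios — u1: (11/3)/(14/3) = 11/14; x1: (22/3)/(1/3) = 22.
Smallest ratio is 11/14 in the row of u1, so u1 leaves.

u1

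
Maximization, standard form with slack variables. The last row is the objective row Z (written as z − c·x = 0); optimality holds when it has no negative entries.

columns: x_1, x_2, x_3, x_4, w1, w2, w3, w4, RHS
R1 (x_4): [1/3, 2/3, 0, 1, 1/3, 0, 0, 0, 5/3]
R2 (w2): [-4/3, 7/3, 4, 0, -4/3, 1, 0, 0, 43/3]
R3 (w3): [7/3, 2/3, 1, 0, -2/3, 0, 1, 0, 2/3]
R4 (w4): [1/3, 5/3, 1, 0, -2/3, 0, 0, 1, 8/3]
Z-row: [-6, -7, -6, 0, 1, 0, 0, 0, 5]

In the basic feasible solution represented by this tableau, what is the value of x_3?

0

x_3 is not in the basis, so in the current basic feasible solution x_3 = 0.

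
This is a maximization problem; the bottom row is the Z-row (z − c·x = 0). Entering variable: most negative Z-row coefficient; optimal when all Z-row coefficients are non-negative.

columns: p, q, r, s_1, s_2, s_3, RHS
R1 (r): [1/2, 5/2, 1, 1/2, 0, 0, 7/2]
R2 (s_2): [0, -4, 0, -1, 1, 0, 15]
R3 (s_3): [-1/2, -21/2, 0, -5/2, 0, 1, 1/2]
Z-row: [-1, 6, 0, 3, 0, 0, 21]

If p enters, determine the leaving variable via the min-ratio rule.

Column p entries and ratios — r: (7/2)/(1/2) = 7; s_2: 0 ≤ 0, skip; s_3: -1/2 ≤ 0, skip.
Smallest ratio is 7 in the row of r, so r leaves.

r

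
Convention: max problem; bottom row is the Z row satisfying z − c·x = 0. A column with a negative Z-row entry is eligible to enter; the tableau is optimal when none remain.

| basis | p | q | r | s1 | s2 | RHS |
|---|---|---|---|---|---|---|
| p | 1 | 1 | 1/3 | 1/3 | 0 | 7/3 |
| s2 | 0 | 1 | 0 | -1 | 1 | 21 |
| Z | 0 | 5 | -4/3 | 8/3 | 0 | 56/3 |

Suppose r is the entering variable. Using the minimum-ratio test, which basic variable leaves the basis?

Column r entries and ratios — p: (7/3)/(1/3) = 7; s2: 0 ≤ 0, skip.
Smallest ratio is 7 in the row of p, so p leaves.

p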